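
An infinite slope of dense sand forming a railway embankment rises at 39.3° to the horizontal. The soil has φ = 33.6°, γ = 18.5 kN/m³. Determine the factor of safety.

For a dry cohesionless infinite slope the factor of safety is FS = tanφ / tanβ.
FS = tan33.6° / tan39.3° = 0.6644 / 0.8185 = 0.812

FS = 0.81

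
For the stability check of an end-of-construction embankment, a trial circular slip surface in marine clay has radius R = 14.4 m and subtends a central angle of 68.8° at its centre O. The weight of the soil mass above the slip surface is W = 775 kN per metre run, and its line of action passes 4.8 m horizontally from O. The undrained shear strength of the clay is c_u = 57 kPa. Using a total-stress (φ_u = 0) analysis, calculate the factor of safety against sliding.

Taking moments about the centre O, the resisting moment is provided by the undrained shear strength acting along the arc:
Arc length L_a = R·θ = 14.4·(68.8°·π/180) = 14.4·1.2008 = 17.29 m
M_R = c_u·L_a·R = 57·17.29·14.4 = 14192.7 kN·m/m
M_D = W·d = 775·4.8 = 3720.0 kN·m/m
FS = M_R / M_D = 14192.7 / 3720.0 = 3.815

FS = 3.82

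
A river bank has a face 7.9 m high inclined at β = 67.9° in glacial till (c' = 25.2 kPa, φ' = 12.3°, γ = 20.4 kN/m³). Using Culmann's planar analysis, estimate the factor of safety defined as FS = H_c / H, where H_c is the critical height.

FS = 1.30

H_c = (4c'/γ) · sinβ cosφ' / [1 − cos(β − φ')]
    = (4·25.2/20.4) · sin67.9°·cos12.3° / [1 − cos55.6°]
    = 4.941 · 0.9053 / 0.4350 = 10.28 m
FS = H_c / H = 10.28 / 7.9 = 1.302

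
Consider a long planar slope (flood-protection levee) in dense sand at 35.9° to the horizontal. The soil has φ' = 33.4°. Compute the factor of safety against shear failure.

For a dry cohesionless infinite slope the factor of safety is FS = tanφ' / tanβ.
FS = tan33.4° / tan35.9° = 0.6594 / 0.7239 = 0.911

FS = 0.91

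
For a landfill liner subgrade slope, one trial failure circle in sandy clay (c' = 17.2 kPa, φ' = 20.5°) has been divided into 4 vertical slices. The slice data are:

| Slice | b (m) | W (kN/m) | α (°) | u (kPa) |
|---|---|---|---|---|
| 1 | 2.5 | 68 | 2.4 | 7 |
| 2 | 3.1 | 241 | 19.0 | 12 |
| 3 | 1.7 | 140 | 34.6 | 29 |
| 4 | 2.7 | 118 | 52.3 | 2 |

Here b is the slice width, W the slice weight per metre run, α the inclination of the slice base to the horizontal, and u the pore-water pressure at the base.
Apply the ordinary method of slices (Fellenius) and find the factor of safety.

Ordinary method of slices: FS = Σ[c'·Δl_i + (W_i cosα_i − u_i·Δl_i)·tanφ'] / Σ W_i sinα_i, with Δl_i = b_i / cosα_i.
Slice 1: Δl = 2.5/cos2.4° = 2.502 m; N'_1 = 68·cos2.4° − 7·2.502 = 50.4; c'Δl = 43.04; W sinα = 2.8
Slice 2: Δl = 3.1/cos19.0° = 3.279 m; N'_2 = 241·cos19.0° − 12·3.279 = 188.5; c'Δl = 56.39; W sinα = 78.5
Slice 3: Δl = 1.7/cos34.6° = 2.065 m; N'_3 = 140·cos34.6° − 29·2.065 = 55.3; c'Δl = 35.52; W sinα = 79.5
Slice 4: Δl = 2.7/cos52.3° = 4.415 m; N'_4 = 118·cos52.3° − 2·4.415 = 63.3; c'Δl = 75.94; W sinα = 93.4
Σc'Δl = 210.9 kN/m; ΣN' = 357.6 kN/m; ΣW sinα = 254.2 kN/m
Resisting = 210.9 + 357.6·tan20.5° = 210.9 + 133.7 = 344.6 kN/m
FS = 344.6 / 254.2 = 1.356

FS = 1.36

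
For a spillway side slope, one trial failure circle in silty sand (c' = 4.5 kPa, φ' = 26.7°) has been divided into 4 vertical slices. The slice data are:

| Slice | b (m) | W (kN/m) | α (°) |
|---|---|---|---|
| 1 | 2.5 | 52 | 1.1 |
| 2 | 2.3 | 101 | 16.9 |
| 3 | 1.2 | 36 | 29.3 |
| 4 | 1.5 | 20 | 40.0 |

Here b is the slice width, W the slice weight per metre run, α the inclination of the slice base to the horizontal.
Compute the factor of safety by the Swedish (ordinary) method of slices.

FS = 2.22

Ordinary method of slices: FS = Σ[c'·Δl_i + (W_i cosα_i)·tanφ'] / Σ W_i sinα_i, with Δl_i = b_i / cosα_i.
Slice 1: Δl = 2.5/cos1.1° = 2.500 m; N'_1 = 52·cos1.1° = 52.0; c'Δl = 11.25; W sinα = 1.0
Slice 2: Δl = 2.3/cos16.9° = 2.404 m; N'_2 = 101·cos16.9° = 96.6; c'Δl = 10.82; W sinα = 29.4
Slice 3: Δl = 1.2/cos29.3° = 1.376 m; N'_3 = 36·cos29.3° = 31.4; c'Δl = 6.19; W sinα = 17.6
Slice 4: Δl = 1.5/cos40.0° = 1.958 m; N'_4 = 20·cos40.0° = 15.3; c'Δl = 8.81; W sinα = 12.9
Σc'Δl = 37.1 kN/m; ΣN' = 195.3 kN/m; ΣW sinα = 60.8 kN/m
Resisting = 37.1 + 195.3·tan26.7° = 37.1 + 98.2 = 135.3 kN/m
FS = 135.3 / 60.8 = 2.224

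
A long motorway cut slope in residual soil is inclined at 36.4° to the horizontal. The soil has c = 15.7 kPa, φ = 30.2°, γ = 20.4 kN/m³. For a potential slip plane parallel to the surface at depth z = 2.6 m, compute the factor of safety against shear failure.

For an infinite slope with a slip plane parallel to the surface (no pore pressure): FS = [c + γz cos²β tanφ] / [γz sinβ cosβ].
γz = 20.4·2.6 = 53.04 kN/m²
Numerator = 15.7 + 53.04·cos²36.4°·tan30.2° = 15.7 + 53.04·0.6479·0.5820 = 35.699 kPa
Denominator = 53.04·sin36.4°·cos36.4° = 53.04·0.5934·0.8049 = 25.334 kPa
FS = 35.699 / 25.334 = 1.409

FS = 1.41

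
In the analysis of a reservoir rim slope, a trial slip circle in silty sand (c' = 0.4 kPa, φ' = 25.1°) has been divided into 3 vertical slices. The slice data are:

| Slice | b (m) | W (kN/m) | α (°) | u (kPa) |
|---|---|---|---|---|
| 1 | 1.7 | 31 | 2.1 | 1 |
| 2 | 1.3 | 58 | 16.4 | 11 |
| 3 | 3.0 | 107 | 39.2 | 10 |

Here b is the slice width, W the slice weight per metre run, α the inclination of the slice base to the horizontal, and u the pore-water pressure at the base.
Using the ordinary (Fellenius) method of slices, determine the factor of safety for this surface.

Ordinary method of slices: FS = Σ[c'·Δl_i + (W_i cosα_i − u_i·Δl_i)·tanφ'] / Σ W_i sinα_i, with Δl_i = b_i / cosα_i.
Slice 1: Δl = 1.7/cos2.1° = 1.701 m; N'_1 = 31·cos2.1° − 1·1.701 = 29.3; c'Δl = 0.68; W sinα = 1.1
Slice 2: Δl = 1.3/cos16.4° = 1.355 m; N'_2 = 58·cos16.4° − 11·1.355 = 40.7; c'Δl = 0.54; W sinα = 16.4
Slice 3: Δl = 3.0/cos39.2° = 3.871 m; N'_3 = 107·cos39.2° − 10·3.871 = 44.2; c'Δl = 1.55; W sinα = 67.6
Σc'Δl = 2.8 kN/m; ΣN' = 114.2 kN/m; ΣW sinα = 85.1 kN/m
Resisting = 2.8 + 114.2·tan25.1° = 2.8 + 53.5 = 56.3 kN/m
FS = 56.3 / 85.1 = 0.661

FS = 0.66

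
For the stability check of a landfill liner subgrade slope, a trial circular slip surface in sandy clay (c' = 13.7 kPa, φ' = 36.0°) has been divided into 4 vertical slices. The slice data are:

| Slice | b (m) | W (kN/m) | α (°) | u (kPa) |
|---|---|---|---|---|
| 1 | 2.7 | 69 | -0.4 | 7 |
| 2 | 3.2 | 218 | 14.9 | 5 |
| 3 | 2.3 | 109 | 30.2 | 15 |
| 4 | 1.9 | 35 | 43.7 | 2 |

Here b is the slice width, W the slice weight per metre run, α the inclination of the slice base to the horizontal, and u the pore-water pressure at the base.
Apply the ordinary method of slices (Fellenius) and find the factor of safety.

FS = 2.87

Ordinary method of slices: FS = Σ[c'·Δl_i + (W_i cosα_i − u_i·Δl_i)·tanφ'] / Σ W_i sinα_i, with Δl_i = b_i / cosα_i.
Slice 1: Δl = 2.7/cos(-0.4°) = 2.700 m; N'_1 = 69·cos(-0.4°) − 7·2.700 = 50.1; c'Δl = 36.99; W sinα = -0.5
Slice 2: Δl = 3.2/cos14.9° = 3.311 m; N'_2 = 218·cos14.9° − 5·3.311 = 194.1; c'Δl = 45.37; W sinα = 56.1
Slice 3: Δl = 2.3/cos30.2° = 2.661 m; N'_3 = 109·cos30.2° − 15·2.661 = 54.3; c'Δl = 36.46; W sinα = 54.8
Slice 4: Δl = 1.9/cos43.7° = 2.628 m; N'_4 = 35·cos43.7° − 2·2.628 = 20.0; c'Δl = 36.00; W sinα = 24.2
Σc'Δl = 154.8 kN/m; ΣN' = 318.5 kN/m; ΣW sinα = 134.6 kN/m
Resisting = 154.8 + 318.5·tan36.0° = 154.8 + 231.4 = 386.3 kN/m
FS = 386.3 / 134.6 = 2.870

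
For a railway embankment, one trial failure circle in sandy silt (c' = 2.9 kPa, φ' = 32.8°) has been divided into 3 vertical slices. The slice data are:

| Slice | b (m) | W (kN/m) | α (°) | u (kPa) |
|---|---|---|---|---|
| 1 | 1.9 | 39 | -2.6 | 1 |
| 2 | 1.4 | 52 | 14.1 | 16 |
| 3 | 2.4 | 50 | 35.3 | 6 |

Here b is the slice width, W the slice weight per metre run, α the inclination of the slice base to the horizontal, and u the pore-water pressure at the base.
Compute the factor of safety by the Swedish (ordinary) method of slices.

Ordinary method of slices: FS = Σ[c'·Δl_i + (W_i cosα_i − u_i·Δl_i)·tanφ'] / Σ W_i sinα_i, with Δl_i = b_i / cosα_i.
Slice 1: Δl = 1.9/cos(-2.6°) = 1.902 m; N'_1 = 39·cos(-2.6°) − 1·1.902 = 37.1; c'Δl = 5.52; W sinα = -1.8
Slice 2: Δl = 1.4/cos14.1° = 1.443 m; N'_2 = 52·cos14.1° − 16·1.443 = 27.3; c'Δl = 4.19; W sinα = 12.7
Slice 3: Δl = 2.4/cos35.3° = 2.941 m; N'_3 = 50·cos35.3° − 6·2.941 = 23.2; c'Δl = 8.53; W sinα = 28.9
Σc'Δl = 18.2 kN/m; ΣN' = 87.6 kN/m; ΣW sinα = 39.8 kN/m
Resisting = 18.2 + 87.6·tan32.8° = 18.2 + 56.4 = 74.7 kN/m
FS = 74.7 / 39.8 = 1.876

FS = 1.88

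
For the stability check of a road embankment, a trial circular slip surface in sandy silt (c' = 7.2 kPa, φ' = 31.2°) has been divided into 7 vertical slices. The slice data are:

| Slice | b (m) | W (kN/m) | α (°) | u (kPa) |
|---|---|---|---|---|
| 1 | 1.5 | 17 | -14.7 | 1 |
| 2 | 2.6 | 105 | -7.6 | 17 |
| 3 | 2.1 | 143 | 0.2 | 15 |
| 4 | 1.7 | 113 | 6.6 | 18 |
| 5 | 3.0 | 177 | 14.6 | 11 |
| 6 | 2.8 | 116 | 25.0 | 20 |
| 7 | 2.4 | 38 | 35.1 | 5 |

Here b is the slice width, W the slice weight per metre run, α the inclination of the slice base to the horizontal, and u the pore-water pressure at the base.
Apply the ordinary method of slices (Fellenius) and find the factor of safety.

Ordinary method of slices: FS = Σ[c'·Δl_i + (W_i cosα_i − u_i·Δl_i)·tanφ'] / Σ W_i sinα_i, with Δl_i = b_i / cosα_i.
Slice 1: Δl = 1.5/cos(-14.7°) = 1.551 m; N'_1 = 17·cos(-14.7°) − 1·1.551 = 14.9; c'Δl = 11.17; W sinα = -4.3
Slice 2: Δl = 2.6/cos(-7.6°) = 2.623 m; N'_2 = 105·cos(-7.6°) − 17·2.623 = 59.5; c'Δl = 18.89; W sinα = -13.9
Slice 3: Δl = 2.1/cos0.2° = 2.100 m; N'_3 = 143·cos0.2° − 15·2.100 = 111.5; c'Δl = 15.12; W sinα = 0.5
Slice 4: Δl = 1.7/cos6.6° = 1.711 m; N'_4 = 113·cos6.6° − 18·1.711 = 81.4; c'Δl = 12.32; W sinα = 13.0
Slice 5: Δl = 3.0/cos14.6° = 3.100 m; N'_5 = 177·cos14.6° − 11·3.100 = 137.2; c'Δl = 22.32; W sinα = 44.6
Slice 6: Δl = 2.8/cos25.0° = 3.089 m; N'_6 = 116·cos25.0° − 20·3.089 = 43.3; c'Δl = 22.24; W sinα = 49.0
Slice 7: Δl = 2.4/cos35.1° = 2.933 m; N'_7 = 38·cos35.1° − 5·2.933 = 16.4; c'Δl = 21.12; W sinα = 21.9
Σc'Δl = 123.2 kN/m; ΣN' = 464.3 kN/m; ΣW sinα = 110.8 kN/m
Resisting = 123.2 + 464.3·tan31.2° = 123.2 + 281.2 = 404.4 kN/m
FS = 404.4 / 110.8 = 3.650

FS = 3.65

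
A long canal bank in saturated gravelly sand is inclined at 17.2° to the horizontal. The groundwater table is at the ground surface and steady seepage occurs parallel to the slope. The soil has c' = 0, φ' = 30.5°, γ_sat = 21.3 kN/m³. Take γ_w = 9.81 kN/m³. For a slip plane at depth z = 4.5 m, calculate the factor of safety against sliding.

FS = 1.03

With seepage parallel to the slope and the water table at the surface, the effective normal stress on the slip plane uses the buoyant unit weight γ' = γ_sat − γ_w while the driving shear stress uses γ_sat:
FS = [c' + γ' z cos²β tanφ'] / [γ_sat z sinβ cosβ]
(For c' = 0 this reduces to FS = (γ'/γ_sat)·tanφ'/tanβ.)
γ' = 21.3 − 9.81 = 11.49 kN/m³
Numerator = 0.0 + 11.49·4.5·cos²17.2°·tan30.5° = 0.0 + 11.49·4.5·0.9126·0.5890 = 27.793 kPa
Denominator = 21.3·4.5·sin17.2°·cos17.2° = 21.3·4.5·0.2957·0.9553 = 27.076 kPa
FS = 27.793 / 27.076 = 1.026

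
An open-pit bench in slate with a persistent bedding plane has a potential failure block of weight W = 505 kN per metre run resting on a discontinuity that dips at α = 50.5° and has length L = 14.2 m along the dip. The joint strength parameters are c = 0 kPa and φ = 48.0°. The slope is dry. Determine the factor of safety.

FS = 0.92

Resolving the block weight along and normal to the plane and applying the Mohr–Coulomb strength on the joint:
N' = W cosα = 505·cos50.5° = 321.2 kN/m
Driving force T = W sinα = 505·sin50.5° = 389.7 kN/m
Resisting force R = c·L + N'·tanφ = 0·14.2 + 321.2·tan48.0° = 0.0 + 356.8 = 356.8 kN/m
FS = R / T = 356.8 / 389.7 = 0.916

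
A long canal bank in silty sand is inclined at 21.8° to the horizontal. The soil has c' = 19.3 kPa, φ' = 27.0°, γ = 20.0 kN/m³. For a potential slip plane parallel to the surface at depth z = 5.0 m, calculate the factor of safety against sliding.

FS = 1.83

For an infinite slope with a slip plane parallel to the surface (no pore pressure): FS = [c' + γz cos²β tanφ'] / [γz sinβ cosβ].
γz = 20.0·5.0 = 100.00 kN/m²
Numerator = 19.3 + 100.00·cos²21.8°·tan27.0° = 19.3 + 100.00·0.8621·0.5095 = 63.225 kPa
Denominator = 100.00·sin21.8°·cos21.8° = 100.00·0.3714·0.9285 = 34.481 kPa
FS = 63.225 / 34.481 = 1.834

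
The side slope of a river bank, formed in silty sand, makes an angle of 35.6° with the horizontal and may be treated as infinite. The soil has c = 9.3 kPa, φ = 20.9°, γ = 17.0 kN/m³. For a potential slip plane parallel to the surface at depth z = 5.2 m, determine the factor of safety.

For an infinite slope with a slip plane parallel to the surface (no pore pressure): FS = [c + γz cos²β tanφ] / [γz sinβ cosβ].
γz = 17.0·5.2 = 88.40 kN/m²
Numerator = 9.3 + 88.40·cos²35.6°·tan20.9° = 9.3 + 88.40·0.6611·0.3819 = 31.618 kPa
Denominator = 88.40·sin35.6°·cos35.6° = 88.40·0.5821·0.8131 = 41.842 kPa
FS = 31.618 / 41.842 = 0.756

FS = 0.76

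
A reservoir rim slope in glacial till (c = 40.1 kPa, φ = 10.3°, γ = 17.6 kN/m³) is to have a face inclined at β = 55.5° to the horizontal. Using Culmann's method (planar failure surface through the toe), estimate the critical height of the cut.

Culmann's analysis gives the critical failure plane at α_cr = (β + φ)/2 = (55.5 + 10.3)/2 = 32.9°, and the critical height
H_c = (4c/γ) · sinβ cosφ / [1 − cos(β − φ)]
    = (4·40.1/17.6) · sin55.5°·cos10.3° / [1 − cos(45.2°)]
    = 9.114 · 0.8241·0.9839 / [1 − 0.7046]
    = 9.114 · 0.8108 / 0.2954
    = 25.02 m

H_c = 25.02 m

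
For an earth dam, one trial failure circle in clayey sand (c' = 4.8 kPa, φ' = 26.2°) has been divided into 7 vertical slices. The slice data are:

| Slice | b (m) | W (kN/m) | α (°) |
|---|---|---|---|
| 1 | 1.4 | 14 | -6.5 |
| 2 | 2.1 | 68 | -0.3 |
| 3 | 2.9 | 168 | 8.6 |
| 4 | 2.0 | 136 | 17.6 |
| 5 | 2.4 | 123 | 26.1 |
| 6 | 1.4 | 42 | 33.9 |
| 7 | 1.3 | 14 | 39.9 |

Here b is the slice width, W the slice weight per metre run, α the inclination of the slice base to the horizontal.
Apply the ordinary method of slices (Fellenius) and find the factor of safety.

Ordinary method of slices: FS = Σ[c'·Δl_i + (W_i cosα_i)·tanφ'] / Σ W_i sinα_i, with Δl_i = b_i / cosα_i.
Slice 1: Δl = 1.4/cos(-6.5°) = 1.409 m; N'_1 = 14·cos(-6.5°) = 13.9; c'Δl = 6.76; W sinα = -1.6
Slice 2: Δl = 2.1/cos(-0.3°) = 2.100 m; N'_2 = 68·cos(-0.3°) = 68.0; c'Δl = 10.08; W sinα = -0.4
Slice 3: Δl = 2.9/cos8.6° = 2.933 m; N'_3 = 168·cos8.6° = 166.1; c'Δl = 14.08; W sinα = 25.1
Slice 4: Δl = 2.0/cos17.6° = 2.098 m; N'_4 = 136·cos17.6° = 129.6; c'Δl = 10.07; W sinα = 41.1
Slice 5: Δl = 2.4/cos26.1° = 2.673 m; N'_5 = 123·cos26.1° = 110.5; c'Δl = 12.83; W sinα = 54.1
Slice 6: Δl = 1.4/cos33.9° = 1.687 m; N'_6 = 42·cos33.9° = 34.9; c'Δl = 8.10; W sinα = 23.4
Slice 7: Δl = 1.3/cos39.9° = 1.695 m; N'_7 = 14·cos39.9° = 10.7; c'Δl = 8.13; W sinα = 9.0
Σc'Δl = 70.1 kN/m; ΣN' = 533.7 kN/m; ΣW sinα = 150.8 kN/m
Resisting = 70.1 + 533.7·tan26.2° = 70.1 + 262.6 = 332.7 kN/m
FS = 332.7 / 150.8 = 2.206

FS = 2.21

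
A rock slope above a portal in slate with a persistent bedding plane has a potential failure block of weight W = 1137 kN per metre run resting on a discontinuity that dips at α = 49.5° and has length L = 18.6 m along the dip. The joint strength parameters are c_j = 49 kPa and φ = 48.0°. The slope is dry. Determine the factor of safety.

Resolving the block weight along and normal to the plane and applying the Mohr–Coulomb strength on the joint:
N' = W cosα = 1137·cos49.5° = 738.4 kN/m
Driving force T = W sinα = 1137·sin49.5° = 864.6 kN/m
Resisting force R = c_j·L + N'·tanφ = 49·18.6 + 738.4·tan48.0° = 911.4 + 820.1 = 1731.5 kN/m
FS = R / T = 1731.5 / 864.6 = 2.003

FS = 2.00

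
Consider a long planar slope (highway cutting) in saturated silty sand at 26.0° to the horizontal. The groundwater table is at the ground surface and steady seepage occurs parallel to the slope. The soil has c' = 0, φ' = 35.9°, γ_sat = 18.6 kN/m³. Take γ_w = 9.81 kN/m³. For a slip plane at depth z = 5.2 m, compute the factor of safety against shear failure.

With seepage parallel to the slope and the water table at the surface, the effective normal stress on the slip plane uses the buoyant unit weight γ' = γ_sat − γ_w while the driving shear stress uses γ_sat:
FS = [c' + γ' z cos²β tanφ'] / [γ_sat z sinβ cosβ]
(For c' = 0 this reduces to FS = (γ'/γ_sat)·tanφ'/tanβ.)
γ' = 18.6 − 9.81 = 8.79 kN/m³
Numerator = 0.0 + 8.79·5.2·cos²26.0°·tan35.9° = 0.0 + 8.79·5.2·0.8078·0.7239 = 26.729 kPa
Denominator = 18.6·5.2·sin26.0°·cos26.0° = 18.6·5.2·0.4384·0.8988 = 38.108 kPa
FS = 26.729 / 38.108 = 0.701

FS = 0.70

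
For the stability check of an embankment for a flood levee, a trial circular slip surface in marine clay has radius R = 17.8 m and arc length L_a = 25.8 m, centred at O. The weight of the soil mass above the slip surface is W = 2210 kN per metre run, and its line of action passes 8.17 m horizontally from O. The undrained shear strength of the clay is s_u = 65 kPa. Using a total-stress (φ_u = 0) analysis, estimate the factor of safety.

FS = 1.65

Taking moments about the centre O, the resisting moment is provided by the undrained shear strength acting along the arc:
M_R = s_u·L_a·R = 65·25.80·17.8 = 29850.6 kN·m/m
M_D = W·d = 2210·8.17 = 18055.7 kN·m/m
FS = M_R / M_D = 29850.6 / 18055.7 = 1.653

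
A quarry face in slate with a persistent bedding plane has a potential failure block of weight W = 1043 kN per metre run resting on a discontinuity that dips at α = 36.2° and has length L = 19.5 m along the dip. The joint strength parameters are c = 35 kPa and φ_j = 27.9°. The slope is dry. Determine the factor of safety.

FS = 1.83

Resolving the block weight along and normal to the plane and applying the Mohr–Coulomb strength on the joint:
N' = W cosα = 1043·cos36.2° = 841.7 kN/m
Driving force T = W sinα = 1043·sin36.2° = 616.0 kN/m
Resisting force R = c·L + N'·tanφ_j = 35·19.5 + 841.7·tan27.9° = 682.5 + 445.6 = 1128.1 kN/m
FS = R / T = 1128.1 / 616.0 = 1.831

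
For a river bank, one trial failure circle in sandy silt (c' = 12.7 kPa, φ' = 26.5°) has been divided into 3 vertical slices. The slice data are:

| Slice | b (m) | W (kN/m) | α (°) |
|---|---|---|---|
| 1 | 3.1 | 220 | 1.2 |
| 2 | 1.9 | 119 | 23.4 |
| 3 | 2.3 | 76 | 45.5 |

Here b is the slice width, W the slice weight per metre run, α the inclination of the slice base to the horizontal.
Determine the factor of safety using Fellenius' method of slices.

FS = 2.81

Ordinary method of slices: FS = Σ[c'·Δl_i + (W_i cosα_i)·tanφ'] / Σ W_i sinα_i, with Δl_i = b_i / cosα_i.
Slice 1: Δl = 3.1/cos1.2° = 3.101 m; N'_1 = 220·cos1.2° = 220.0; c'Δl = 39.38; W sinα = 4.6
Slice 2: Δl = 1.9/cos23.4° = 2.070 m; N'_2 = 119·cos23.4° = 109.2; c'Δl = 26.29; W sinα = 47.3
Slice 3: Δl = 2.3/cos45.5° = 3.281 m; N'_3 = 76·cos45.5° = 53.3; c'Δl = 41.67; W sinα = 54.2
Σc'Δl = 107.3 kN/m; ΣN' = 382.4 kN/m; ΣW sinα = 106.1 kN/m
Resisting = 107.3 + 382.4·tan26.5° = 107.3 + 190.7 = 298.0 kN/m
FS = 298.0 / 106.1 = 2.810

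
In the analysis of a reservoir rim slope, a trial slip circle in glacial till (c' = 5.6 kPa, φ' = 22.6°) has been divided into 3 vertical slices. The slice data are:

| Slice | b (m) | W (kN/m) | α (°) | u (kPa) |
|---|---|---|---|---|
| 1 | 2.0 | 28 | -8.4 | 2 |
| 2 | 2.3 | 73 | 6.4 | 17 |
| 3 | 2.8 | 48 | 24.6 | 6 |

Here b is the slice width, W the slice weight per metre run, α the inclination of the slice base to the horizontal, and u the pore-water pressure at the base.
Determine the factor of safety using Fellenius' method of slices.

Ordinary method of slices: FS = Σ[c'·Δl_i + (W_i cosα_i − u_i·Δl_i)·tanφ'] / Σ W_i sinα_i, with Δl_i = b_i / cosα_i.
Slice 1: Δl = 2.0/cos(-8.4°) = 2.022 m; N'_1 = 28·cos(-8.4°) − 2·2.022 = 23.7; c'Δl = 11.32; W sinα = -4.1
Slice 2: Δl = 2.3/cos6.4° = 2.314 m; N'_2 = 73·cos6.4° − 17·2.314 = 33.2; c'Δl = 12.96; W sinα = 8.1
Slice 3: Δl = 2.8/cos24.6° = 3.080 m; N'_3 = 48·cos24.6° − 6·3.080 = 25.2; c'Δl = 17.25; W sinα = 20.0
Σc'Δl = 41.5 kN/m; ΣN' = 82.0 kN/m; ΣW sinα = 24.0 kN/m
Resisting = 41.5 + 82.0·tan22.6° = 41.5 + 34.1 = 75.7 kN/m
FS = 75.7 / 24.0 = 3.149

FS = 3.15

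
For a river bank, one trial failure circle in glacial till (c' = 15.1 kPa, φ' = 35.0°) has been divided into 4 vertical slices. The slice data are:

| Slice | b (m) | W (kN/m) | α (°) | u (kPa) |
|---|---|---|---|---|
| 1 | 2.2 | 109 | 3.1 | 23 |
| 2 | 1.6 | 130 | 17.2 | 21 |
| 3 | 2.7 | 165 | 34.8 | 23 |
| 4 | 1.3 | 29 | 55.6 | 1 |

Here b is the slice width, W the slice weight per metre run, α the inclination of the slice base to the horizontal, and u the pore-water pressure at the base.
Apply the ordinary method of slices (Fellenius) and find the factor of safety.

Ordinary method of slices: FS = Σ[c'·Δl_i + (W_i cosα_i − u_i·Δl_i)·tanφ'] / Σ W_i sinα_i, with Δl_i = b_i / cosα_i.
Slice 1: Δl = 2.2/cos3.1° = 2.203 m; N'_1 = 109·cos3.1° − 23·2.203 = 58.2; c'Δl = 33.27; W sinα = 5.9
Slice 2: Δl = 1.6/cos17.2° = 1.675 m; N'_2 = 130·cos17.2° − 21·1.675 = 89.0; c'Δl = 25.29; W sinα = 38.4
Slice 3: Δl = 2.7/cos34.8° = 3.288 m; N'_3 = 165·cos34.8° − 23·3.288 = 59.9; c'Δl = 49.65; W sinα = 94.2
Slice 4: Δl = 1.3/cos55.6° = 2.301 m; N'_4 = 29·cos55.6° − 1·2.301 = 14.1; c'Δl = 34.75; W sinα = 23.9
Σc'Δl = 143.0 kN/m; ΣN' = 221.1 kN/m; ΣW sinα = 162.4 kN/m
Resisting = 143.0 + 221.1·tan35.0° = 143.0 + 154.8 = 297.8 kN/m
FS = 297.8 / 162.4 = 1.833

FS = 1.83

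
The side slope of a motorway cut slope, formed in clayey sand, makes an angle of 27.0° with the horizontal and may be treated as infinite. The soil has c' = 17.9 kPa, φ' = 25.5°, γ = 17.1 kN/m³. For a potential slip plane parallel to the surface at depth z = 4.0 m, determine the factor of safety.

For an infinite slope with a slip plane parallel to the surface (no pore pressure): FS = [c' + γz cos²β tanφ'] / [γz sinβ cosβ].
γz = 17.1·4.0 = 68.40 kN/m²
Numerator = 17.9 + 68.40·cos²27.0°·tan25.5° = 17.9 + 68.40·0.7939·0.4770 = 43.801 kPa
Denominator = 68.40·sin27.0°·cos27.0° = 68.40·0.4540·0.8910 = 27.668 kPa
FS = 43.801 / 27.668 = 1.583

FS = 1.58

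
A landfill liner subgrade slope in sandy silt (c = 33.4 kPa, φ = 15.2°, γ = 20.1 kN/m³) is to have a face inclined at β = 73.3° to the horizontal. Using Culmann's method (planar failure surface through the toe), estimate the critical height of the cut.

H_c = 13.03 m

Culmann's analysis gives the critical failure plane at α_cr = (β + φ)/2 = (73.3 + 15.2)/2 = 44.2°, and the critical height
H_c = (4c/γ) · sinβ cosφ / [1 − cos(β − φ)]
    = (4·33.4/20.1) · sin73.3°·cos15.2° / [1 − cos(58.1°)]
    = 6.647 · 0.9578·0.9650 / [1 − 0.5284]
    = 6.647 · 0.9243 / 0.4716
    = 13.03 m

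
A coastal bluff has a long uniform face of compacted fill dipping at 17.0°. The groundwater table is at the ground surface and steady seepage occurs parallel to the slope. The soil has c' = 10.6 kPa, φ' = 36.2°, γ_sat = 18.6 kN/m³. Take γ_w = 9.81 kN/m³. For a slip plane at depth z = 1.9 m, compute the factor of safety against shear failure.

With seepage parallel to the slope and the water table at the surface, the effective normal stress on the slip plane uses the buoyant unit weight γ' = γ_sat − γ_w while the driving shear stress uses γ_sat:
FS = [c' + γ' z cos²β tanφ'] / [γ_sat z sinβ cosβ]
γ' = 18.6 − 9.81 = 8.79 kN/m³
Numerator = 10.6 + 8.79·1.9·cos²17.0°·tan36.2° = 10.6 + 8.79·1.9·0.9145·0.7319 = 21.778 kPa
Denominator = 18.6·1.9·sin17.0°·cos17.0° = 18.6·1.9·0.2924·0.9563 = 9.881 kPa
FS = 21.778 / 9.881 = 2.204

FS = 2.20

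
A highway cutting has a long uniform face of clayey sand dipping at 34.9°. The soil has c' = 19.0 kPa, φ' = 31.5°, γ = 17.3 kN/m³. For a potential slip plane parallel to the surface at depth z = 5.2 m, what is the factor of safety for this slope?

For an infinite slope with a slip plane parallel to the surface (no pore pressure): FS = [c' + γz cos²β tanφ'] / [γz sinβ cosβ].
γz = 17.3·5.2 = 89.96 kN/m²
Numerator = 19.0 + 89.96·cos²34.9°·tan31.5° = 19.0 + 89.96·0.6726·0.6128 = 56.082 kPa
Denominator = 89.96·sin34.9°·cos34.9° = 89.96·0.5721·0.8202 = 42.213 kPa
FS = 56.082 / 42.213 = 1.329

FS = 1.33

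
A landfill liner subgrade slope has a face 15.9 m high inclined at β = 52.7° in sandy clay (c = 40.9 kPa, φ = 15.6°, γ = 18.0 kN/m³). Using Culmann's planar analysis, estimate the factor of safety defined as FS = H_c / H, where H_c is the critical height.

H_c = (4c/γ) · sinβ cosφ / [1 − cos(β − φ)]
    = (4·40.9/18.0) · sin52.7°·cos15.6° / [1 − cos37.1°]
    = 9.089 · 0.7662 / 0.2024 = 34.40 m
FS = H_c / H = 34.40 / 15.9 = 2.164

FS = 2.16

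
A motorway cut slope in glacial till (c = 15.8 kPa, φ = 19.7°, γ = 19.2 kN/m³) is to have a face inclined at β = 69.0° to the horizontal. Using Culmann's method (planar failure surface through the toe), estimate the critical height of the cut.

Culmann's analysis gives the critical failure plane at α_cr = (β + φ)/2 = (69.0 + 19.7)/2 = 44.4°, and the critical height
H_c = (4c/γ) · sinβ cosφ / [1 − cos(β − φ)]
    = (4·15.8/19.2) · sin69.0°·cos19.7° / [1 − cos(49.3°)]
    = 3.292 · 0.9336·0.9415 / [1 − 0.6521]
    = 3.292 · 0.8789 / 0.3479
    = 8.32 m

H_c = 8.32 m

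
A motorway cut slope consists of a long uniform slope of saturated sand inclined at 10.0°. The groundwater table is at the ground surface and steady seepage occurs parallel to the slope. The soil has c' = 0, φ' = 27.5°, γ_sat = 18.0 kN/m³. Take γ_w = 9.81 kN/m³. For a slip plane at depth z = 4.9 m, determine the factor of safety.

With seepage parallel to the slope and the water table at the surface, the effective normal stress on the slip plane uses the buoyant unit weight γ' = γ_sat − γ_w while the driving shear stress uses γ_sat:
FS = [c' + γ' z cos²β tanφ'] / [γ_sat z sinβ cosβ]
(For c' = 0 this reduces to FS = (γ'/γ_sat)·tanφ'/tanβ.)
γ' = 18.0 − 9.81 = 8.19 kN/m³
Numerator = 0.0 + 8.19·4.9·cos²10.0°·tan27.5° = 0.0 + 8.19·4.9·0.9698·0.5206 = 20.261 kPa
Denominator = 18.0·4.9·sin10.0°·cos10.0° = 18.0·4.9·0.1736·0.9848 = 15.083 kPa
FS = 20.261 / 15.083 = 1.343

FS = 1.34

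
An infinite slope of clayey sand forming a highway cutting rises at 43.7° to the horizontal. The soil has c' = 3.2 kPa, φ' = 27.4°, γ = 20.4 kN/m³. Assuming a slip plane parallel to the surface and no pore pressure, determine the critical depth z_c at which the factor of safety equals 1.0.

z_c = 0.69 m

Setting FS = 1.00 in FS = [c' + γz cos²β tanφ'] / [γz sinβ cosβ] and solving for z:
z = c' / [γ cosβ (FS·sinβ − cosβ·tanφ')]
  = 3.2 / [20.4·cos43.7°·(1.00·sin43.7° − cos43.7°·tan27.4°)]
  = 3.2 / [20.4·0.7230·(1.00·0.6909 − 0.7230·0.5184)]
  = 3.2 / 4.6625 = 0.686 m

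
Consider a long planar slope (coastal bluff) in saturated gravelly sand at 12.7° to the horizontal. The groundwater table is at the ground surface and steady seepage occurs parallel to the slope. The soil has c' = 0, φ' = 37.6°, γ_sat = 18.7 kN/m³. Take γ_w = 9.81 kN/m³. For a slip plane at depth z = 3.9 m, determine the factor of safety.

FS = 1.62

With seepage parallel to the slope and the water table at the surface, the effective normal stress on the slip plane uses the buoyant unit weight γ' = γ_sat − γ_w while the driving shear stress uses γ_sat:
FS = [c' + γ' z cos²β tanφ'] / [γ_sat z sinβ cosβ]
(For c' = 0 this reduces to FS = (γ'/γ_sat)·tanφ'/tanβ.)
γ' = 18.7 − 9.81 = 8.89 kN/m³
Numerator = 0.0 + 8.89·3.9·cos²12.7°·tan37.6° = 0.0 + 8.89·3.9·0.9517·0.7701 = 25.410 kPa
Denominator = 18.7·3.9·sin12.7°·cos12.7° = 18.7·3.9·0.2198·0.9755 = 15.641 kPa
FS = 25.410 / 15.641 = 1.625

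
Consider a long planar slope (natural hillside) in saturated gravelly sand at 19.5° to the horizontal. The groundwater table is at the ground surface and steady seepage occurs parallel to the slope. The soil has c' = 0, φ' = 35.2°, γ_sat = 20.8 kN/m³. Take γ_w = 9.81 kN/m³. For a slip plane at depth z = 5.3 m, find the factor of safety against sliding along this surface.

FS = 1.05

With seepage parallel to the slope and the water table at the surface, the effective normal stress on the slip plane uses the buoyant unit weight γ' = γ_sat − γ_w while the driving shear stress uses γ_sat:
FS = [c' + γ' z cos²β tanφ'] / [γ_sat z sinβ cosβ]
(For c' = 0 this reduces to FS = (γ'/γ_sat)·tanφ'/tanβ.)
γ' = 20.8 − 9.81 = 10.99 kN/m³
Numerator = 0.0 + 10.99·5.3·cos²19.5°·tan35.2° = 0.0 + 10.99·5.3·0.8886·0.7054 = 36.510 kPa
Denominator = 20.8·5.3·sin19.5°·cos19.5° = 20.8·5.3·0.3338·0.9426 = 34.688 kPa
FS = 36.510 / 34.688 = 1.053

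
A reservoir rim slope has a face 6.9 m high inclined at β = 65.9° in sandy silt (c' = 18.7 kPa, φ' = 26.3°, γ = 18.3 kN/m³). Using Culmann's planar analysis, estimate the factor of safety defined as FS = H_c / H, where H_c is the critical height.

H_c = (4c'/γ) · sinβ cosφ' / [1 − cos(β − φ')]
    = (4·18.7/18.3) · sin65.9°·cos26.3° / [1 − cos39.6°]
    = 4.087 · 0.8183 / 0.2295 = 14.58 m
FS = H_c / H = 14.58 / 6.9 = 2.112

FS = 2.11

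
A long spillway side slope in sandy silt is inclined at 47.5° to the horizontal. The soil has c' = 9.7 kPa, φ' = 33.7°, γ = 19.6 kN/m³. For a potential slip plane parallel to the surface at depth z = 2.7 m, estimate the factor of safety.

FS = 0.98

For an infinite slope with a slip plane parallel to the surface (no pore pressure): FS = [c' + γz cos²β tanφ'] / [γz sinβ cosβ].
γz = 19.6·2.7 = 52.92 kN/m²
Numerator = 9.7 + 52.92·cos²47.5°·tan33.7° = 9.7 + 52.92·0.4564·0.6669 = 25.809 kPa
Denominator = 52.92·sin47.5°·cos47.5° = 52.92·0.7373·0.6756 = 26.359 kPa
FS = 25.809 / 26.359 = 0.979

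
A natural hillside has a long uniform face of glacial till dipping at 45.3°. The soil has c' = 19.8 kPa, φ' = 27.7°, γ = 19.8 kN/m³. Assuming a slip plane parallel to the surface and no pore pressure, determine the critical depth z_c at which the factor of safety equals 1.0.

z_c = 4.16 m

Setting FS = 1.00 in FS = [c' + γz cos²β tanφ'] / [γz sinβ cosβ] and solving for z:
z = c' / [γ cosβ (FS·sinβ − cosβ·tanφ')]
  = 19.8 / [19.8·cos45.3°·(1.00·sin45.3° − cos45.3°·tan27.7°)]
  = 19.8 / [19.8·0.7034·(1.00·0.7108 − 0.7034·0.5250)]
  = 19.8 / 4.7563 = 4.163 m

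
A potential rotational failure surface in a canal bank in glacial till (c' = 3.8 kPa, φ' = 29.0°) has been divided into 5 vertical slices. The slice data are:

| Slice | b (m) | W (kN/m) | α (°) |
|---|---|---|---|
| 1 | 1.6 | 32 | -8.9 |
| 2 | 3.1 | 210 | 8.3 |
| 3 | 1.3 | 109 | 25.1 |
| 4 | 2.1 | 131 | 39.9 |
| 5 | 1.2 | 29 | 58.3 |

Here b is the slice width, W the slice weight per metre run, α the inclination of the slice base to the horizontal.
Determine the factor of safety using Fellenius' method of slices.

Ordinary method of slices: FS = Σ[c'·Δl_i + (W_i cosα_i)·tanφ'] / Σ W_i sinα_i, with Δl_i = b_i / cosα_i.
Slice 1: Δl = 1.6/cos(-8.9°) = 1.619 m; N'_1 = 32·cos(-8.9°) = 31.6; c'Δl = 6.15; W sinα = -5.0
Slice 2: Δl = 3.1/cos8.3° = 3.133 m; N'_2 = 210·cos8.3° = 207.8; c'Δl = 11.90; W sinα = 30.3
Slice 3: Δl = 1.3/cos25.1° = 1.436 m; N'_3 = 109·cos25.1° = 98.7; c'Δl = 5.46; W sinα = 46.2
Slice 4: Δl = 2.1/cos39.9° = 2.737 m; N'_4 = 131·cos39.9° = 100.5; c'Δl = 10.40; W sinα = 84.0
Slice 5: Δl = 1.2/cos58.3° = 2.284 m; N'_5 = 29·cos58.3° = 15.2; c'Δl = 8.68; W sinα = 24.7
Σc'Δl = 42.6 kN/m; ΣN' = 453.9 kN/m; ΣW sinα = 180.3 kN/m
Resisting = 42.6 + 453.9·tan29.0° = 42.6 + 251.6 = 294.2 kN/m
FS = 294.2 / 180.3 = 1.632

FS = 1.63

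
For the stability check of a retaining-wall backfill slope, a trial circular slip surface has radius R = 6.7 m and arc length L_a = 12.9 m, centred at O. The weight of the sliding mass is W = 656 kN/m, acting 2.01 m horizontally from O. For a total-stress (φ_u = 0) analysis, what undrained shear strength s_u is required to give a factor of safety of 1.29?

s_u = 19.7 kPa

FS = s_u·L_a·R / (W·d), so s_u = FS·W·d / (L_a·R).
s_u = 1.29·656·2.01 / (12.90·6.7) = 1700.9 / 86.43 = 19.68 kPa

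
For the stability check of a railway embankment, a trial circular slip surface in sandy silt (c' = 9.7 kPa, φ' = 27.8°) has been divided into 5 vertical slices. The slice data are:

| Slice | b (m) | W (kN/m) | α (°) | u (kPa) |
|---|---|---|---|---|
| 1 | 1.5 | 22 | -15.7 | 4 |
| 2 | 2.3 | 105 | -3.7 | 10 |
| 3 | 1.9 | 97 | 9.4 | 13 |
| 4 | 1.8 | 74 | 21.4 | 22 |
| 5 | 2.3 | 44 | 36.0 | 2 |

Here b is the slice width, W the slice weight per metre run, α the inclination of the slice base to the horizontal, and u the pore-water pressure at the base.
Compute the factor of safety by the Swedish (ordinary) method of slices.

FS = 3.94

Ordinary method of slices: FS = Σ[c'·Δl_i + (W_i cosα_i − u_i·Δl_i)·tanφ'] / Σ W_i sinα_i, with Δl_i = b_i / cosα_i.
Slice 1: Δl = 1.5/cos(-15.7°) = 1.558 m; N'_1 = 22·cos(-15.7°) − 4·1.558 = 14.9; c'Δl = 15.11; W sinα = -6.0
Slice 2: Δl = 2.3/cos(-3.7°) = 2.305 m; N'_2 = 105·cos(-3.7°) − 10·2.305 = 81.7; c'Δl = 22.36; W sinα = -6.8
Slice 3: Δl = 1.9/cos9.4° = 1.926 m; N'_3 = 97·cos9.4° − 13·1.926 = 70.7; c'Δl = 18.68; W sinα = 15.8
Slice 4: Δl = 1.8/cos21.4° = 1.933 m; N'_4 = 74·cos21.4° − 22·1.933 = 26.4; c'Δl = 18.75; W sinα = 27.0
Slice 5: Δl = 2.3/cos36.0° = 2.843 m; N'_5 = 44·cos36.0° − 2·2.843 = 29.9; c'Δl = 27.58; W sinα = 25.9
Σc'Δl = 102.5 kN/m; ΣN' = 223.6 kN/m; ΣW sinα = 56.0 kN/m
Resisting = 102.5 + 223.6·tan27.8° = 102.5 + 117.9 = 220.4 kN/m
FS = 220.4 / 56.0 = 3.937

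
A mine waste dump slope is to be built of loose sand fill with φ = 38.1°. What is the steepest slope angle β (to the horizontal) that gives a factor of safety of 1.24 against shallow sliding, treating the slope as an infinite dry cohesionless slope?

β = 32.3°

For an infinite dry cohesionless slope FS = tanφ/tanβ, so tanβ = tanφ / FS.
tanβ = tan38.1° / 1.24 = 0.7841 / 1.24 = 0.6323
β = arctan(0.6323) = 32.31°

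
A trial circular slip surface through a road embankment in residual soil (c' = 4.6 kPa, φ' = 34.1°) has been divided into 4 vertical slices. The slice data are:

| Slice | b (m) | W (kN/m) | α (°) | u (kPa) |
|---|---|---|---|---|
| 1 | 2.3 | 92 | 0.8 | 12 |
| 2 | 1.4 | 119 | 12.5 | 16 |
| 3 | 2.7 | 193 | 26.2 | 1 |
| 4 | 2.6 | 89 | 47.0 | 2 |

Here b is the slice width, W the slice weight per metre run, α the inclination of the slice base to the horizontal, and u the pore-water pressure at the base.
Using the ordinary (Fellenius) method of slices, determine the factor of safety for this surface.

Ordinary method of slices: FS = Σ[c'·Δl_i + (W_i cosα_i − u_i·Δl_i)·tanφ'] / Σ W_i sinα_i, with Δl_i = b_i / cosα_i.
Slice 1: Δl = 2.3/cos0.8° = 2.300 m; N'_1 = 92·cos0.8° − 12·2.300 = 64.4; c'Δl = 10.58; W sinα = 1.3
Slice 2: Δl = 1.4/cos12.5° = 1.434 m; N'_2 = 119·cos12.5° − 16·1.434 = 93.2; c'Δl = 6.60; W sinα = 25.8
Slice 3: Δl = 2.7/cos26.2° = 3.009 m; N'_3 = 193·cos26.2° − 1·3.009 = 170.2; c'Δl = 13.84; W sinα = 85.2
Slice 4: Δl = 2.6/cos47.0° = 3.812 m; N'_4 = 89·cos47.0° − 2·3.812 = 53.1; c'Δl = 17.54; W sinα = 65.1
Σc'Δl = 48.6 kN/m; ΣN' = 380.9 kN/m; ΣW sinα = 177.3 kN/m
Resisting = 48.6 + 380.9·tan34.1° = 48.6 + 257.9 = 306.4 kN/m
FS = 306.4 / 177.3 = 1.728

FS = 1.73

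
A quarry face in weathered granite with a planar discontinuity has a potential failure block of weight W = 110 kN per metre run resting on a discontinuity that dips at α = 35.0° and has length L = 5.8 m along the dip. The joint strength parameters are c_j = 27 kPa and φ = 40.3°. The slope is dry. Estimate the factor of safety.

FS = 3.69

Resolving the block weight along and normal to the plane and applying the Mohr–Coulomb strength on the joint:
N' = W cosα = 110·cos35.0° = 90.1 kN/m
Driving force T = W sinα = 110·sin35.0° = 63.1 kN/m
Resisting force R = c_j·L + N'·tanφ = 27·5.8 + 90.1·tan40.3° = 156.6 + 76.4 = 233.0 kN/m
FS = R / T = 233.0 / 63.1 = 3.693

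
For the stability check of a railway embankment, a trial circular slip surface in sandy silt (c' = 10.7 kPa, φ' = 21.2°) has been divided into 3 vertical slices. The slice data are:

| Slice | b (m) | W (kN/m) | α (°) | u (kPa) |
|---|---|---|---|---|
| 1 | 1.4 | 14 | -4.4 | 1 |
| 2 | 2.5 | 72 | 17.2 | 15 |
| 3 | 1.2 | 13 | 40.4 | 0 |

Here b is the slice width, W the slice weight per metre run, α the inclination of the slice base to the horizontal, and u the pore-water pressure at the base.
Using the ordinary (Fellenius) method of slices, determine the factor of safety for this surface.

FS = 2.79

Ordinary method of slices: FS = Σ[c'·Δl_i + (W_i cosα_i − u_i·Δl_i)·tanφ'] / Σ W_i sinα_i, with Δl_i = b_i / cosα_i.
Slice 1: Δl = 1.4/cos(-4.4°) = 1.404 m; N'_1 = 14·cos(-4.4°) − 1·1.404 = 12.6; c'Δl = 15.02; W sinα = -1.1
Slice 2: Δl = 2.5/cos17.2° = 2.617 m; N'_2 = 72·cos17.2° − 15·2.617 = 29.5; c'Δl = 28.00; W sinα = 21.3
Slice 3: Δl = 1.2/cos40.4° = 1.576 m; N'_3 = 13·cos40.4° − 0·1.576 = 9.9; c'Δl = 16.86; W sinα = 8.4
Σc'Δl = 59.9 kN/m; ΣN' = 52.0 kN/m; ΣW sinα = 28.6 kN/m
Resisting = 59.9 + 52.0·tan21.2° = 59.9 + 20.2 = 80.0 kN/m
FS = 80.0 / 28.6 = 2.795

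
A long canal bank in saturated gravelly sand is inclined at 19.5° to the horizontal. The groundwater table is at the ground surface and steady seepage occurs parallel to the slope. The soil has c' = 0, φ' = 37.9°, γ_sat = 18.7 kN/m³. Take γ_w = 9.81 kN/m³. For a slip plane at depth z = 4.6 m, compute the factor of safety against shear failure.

With seepage parallel to the slope and the water table at the surface, the effective normal stress on the slip plane uses the buoyant unit weight γ' = γ_sat − γ_w while the driving shear stress uses γ_sat:
FS = [c' + γ' z cos²β tanφ'] / [γ_sat z sinβ cosβ]
(For c' = 0 this reduces to FS = (γ'/γ_sat)·tanφ'/tanβ.)
γ' = 18.7 − 9.81 = 8.89 kN/m³
Numerator = 0.0 + 8.89·4.6·cos²19.5°·tan37.9° = 0.0 + 8.89·4.6·0.8886·0.7785 = 28.288 kPa
Denominator = 18.7·4.6·sin19.5°·cos19.5° = 18.7·4.6·0.3338·0.9426 = 27.067 kPa
FS = 28.288 / 27.067 = 1.045

FS = 1.05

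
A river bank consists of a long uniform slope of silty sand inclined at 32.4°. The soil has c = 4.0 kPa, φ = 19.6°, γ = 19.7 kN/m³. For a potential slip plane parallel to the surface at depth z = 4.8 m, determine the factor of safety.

FS = 0.65

For an infinite slope with a slip plane parallel to the surface (no pore pressure): FS = [c + γz cos²β tanφ] / [γz sinβ cosβ].
γz = 19.7·4.8 = 94.56 kN/m²
Numerator = 4.0 + 94.56·cos²32.4°·tan19.6° = 4.0 + 94.56·0.7129·0.3561 = 28.004 kPa
Denominator = 94.56·sin32.4°·cos32.4° = 94.56·0.5358·0.8443 = 42.780 kPa
FS = 28.004 / 42.780 = 0.655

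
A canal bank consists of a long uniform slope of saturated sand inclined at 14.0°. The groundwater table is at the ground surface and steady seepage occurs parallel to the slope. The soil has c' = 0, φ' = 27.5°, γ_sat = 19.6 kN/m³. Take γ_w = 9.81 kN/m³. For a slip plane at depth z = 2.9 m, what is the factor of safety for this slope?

With seepage parallel to the slope and the water table at the surface, the effective normal stress on the slip plane uses the buoyant unit weight γ' = γ_sat − γ_w while the driving shear stress uses γ_sat:
FS = [c' + γ' z cos²β tanφ'] / [γ_sat z sinβ cosβ]
(For c' = 0 this reduces to FS = (γ'/γ_sat)·tanφ'/tanβ.)
γ' = 19.6 − 9.81 = 9.79 kN/m³
Numerator = 0.0 + 9.79·2.9·cos²14.0°·tan27.5° = 0.0 + 9.79·2.9·0.9415·0.5206 = 13.914 kPa
Denominator = 19.6·2.9·sin14.0°·cos14.0° = 19.6·2.9·0.2419·0.9703 = 13.342 kPa
FS = 13.914 / 13.342 = 1.043

FS = 1.04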